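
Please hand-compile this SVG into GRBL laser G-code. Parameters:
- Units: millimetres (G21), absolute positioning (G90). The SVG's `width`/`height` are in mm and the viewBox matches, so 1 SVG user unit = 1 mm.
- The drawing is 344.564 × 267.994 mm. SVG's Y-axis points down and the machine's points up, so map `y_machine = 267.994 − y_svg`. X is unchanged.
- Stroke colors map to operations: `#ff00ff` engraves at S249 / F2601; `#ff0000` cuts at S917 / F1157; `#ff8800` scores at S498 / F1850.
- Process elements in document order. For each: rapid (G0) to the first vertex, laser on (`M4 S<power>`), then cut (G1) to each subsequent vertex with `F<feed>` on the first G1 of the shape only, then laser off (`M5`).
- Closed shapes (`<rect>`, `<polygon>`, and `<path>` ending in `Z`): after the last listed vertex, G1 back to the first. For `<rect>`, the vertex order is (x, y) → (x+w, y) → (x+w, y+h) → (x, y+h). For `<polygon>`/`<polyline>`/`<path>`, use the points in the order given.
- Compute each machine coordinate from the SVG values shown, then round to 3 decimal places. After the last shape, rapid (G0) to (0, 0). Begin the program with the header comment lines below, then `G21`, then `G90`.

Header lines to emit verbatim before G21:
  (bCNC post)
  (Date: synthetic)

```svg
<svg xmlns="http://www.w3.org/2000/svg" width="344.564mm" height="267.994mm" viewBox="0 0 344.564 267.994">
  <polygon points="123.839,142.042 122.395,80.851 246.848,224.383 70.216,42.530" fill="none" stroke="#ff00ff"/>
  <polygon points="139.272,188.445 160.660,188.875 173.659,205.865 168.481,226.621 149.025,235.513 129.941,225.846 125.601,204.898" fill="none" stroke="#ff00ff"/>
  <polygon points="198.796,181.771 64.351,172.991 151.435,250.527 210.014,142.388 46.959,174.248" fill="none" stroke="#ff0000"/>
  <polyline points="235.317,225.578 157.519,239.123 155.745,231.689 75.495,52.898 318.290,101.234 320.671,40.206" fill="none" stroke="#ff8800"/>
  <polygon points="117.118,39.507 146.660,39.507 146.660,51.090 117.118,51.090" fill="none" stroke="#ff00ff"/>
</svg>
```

1 u = 1 mm; y_m = 267.994 − y.

[1] `<polygon>` closed polygon, #ff00ff→engrave S249 F2601: (123.839,125.952) → (122.395,187.143) → (246.848,43.611) → (70.216,225.464) → (123.839,125.952) (closed)

[2] `<polygon>` regular polygon, #ff00ff→engrave S249 F2601: (139.272,79.549) → (160.660,79.119) → (173.659,62.129) → (168.481,41.373) → (149.025,32.481) → (129.941,42.148) → (125.601,63.096) → (139.272,79.549) (closed)

[3] `<polygon>` closed polygon, #ff0000→cut S917 F1157: (198.796,86.223) → (64.351,95.003) → (151.435,17.467) → (210.014,125.606) → (46.959,93.746) → (198.796,86.223) (closed)

[4] `<polyline>` open polyline, #ff8800→score S498 F1850: (235.317,42.416) → (157.519,28.871) → (155.745,36.305) → (75.495,215.096) → (318.290,166.760) → (320.671,227.788)

[5] `<polygon>` rectangle, #ff00ff→engrave S249 F2601: (117.118,228.487) → (146.660,228.487) → (146.660,216.904) → (117.118,216.904) → (117.118,228.487) (closed)

(bCNC post)
(Date: synthetic)
G21
G90
G0 X123.839 Y125.952
M4 S249
G1 X122.395 Y187.143 F2601
G1 X246.848 Y43.611
G1 X70.216 Y225.464
G1 X123.839 Y125.952
M5
G0 X139.272 Y79.549
M4 S249
G1 X160.660 Y79.119 F2601
G1 X173.659 Y62.129
G1 X168.481 Y41.373
G1 X149.025 Y32.481
G1 X129.941 Y42.148
G1 X125.601 Y63.096
G1 X139.272 Y79.549
M5
G0 X198.796 Y86.223
M4 S917
G1 X64.351 Y95.003 F1157
G1 X151.435 Y17.467
G1 X210.014 Y125.606
G1 X46.959 Y93.746
G1 X198.796 Y86.223
M5
G0 X235.317 Y42.416
M4 S498
G1 X157.519 Y28.871 F1850
G1 X155.745 Y36.305
G1 X75.495 Y215.096
G1 X318.290 Y166.760
G1 X320.671 Y227.788
M5
G0 X117.118 Y228.487
M4 S249
G1 X146.660 Y228.487 F2601
G1 X146.660 Y216.904
G1 X117.118 Y216.904
G1 X117.118 Y228.487
M5
G0 X0.000 Y0.000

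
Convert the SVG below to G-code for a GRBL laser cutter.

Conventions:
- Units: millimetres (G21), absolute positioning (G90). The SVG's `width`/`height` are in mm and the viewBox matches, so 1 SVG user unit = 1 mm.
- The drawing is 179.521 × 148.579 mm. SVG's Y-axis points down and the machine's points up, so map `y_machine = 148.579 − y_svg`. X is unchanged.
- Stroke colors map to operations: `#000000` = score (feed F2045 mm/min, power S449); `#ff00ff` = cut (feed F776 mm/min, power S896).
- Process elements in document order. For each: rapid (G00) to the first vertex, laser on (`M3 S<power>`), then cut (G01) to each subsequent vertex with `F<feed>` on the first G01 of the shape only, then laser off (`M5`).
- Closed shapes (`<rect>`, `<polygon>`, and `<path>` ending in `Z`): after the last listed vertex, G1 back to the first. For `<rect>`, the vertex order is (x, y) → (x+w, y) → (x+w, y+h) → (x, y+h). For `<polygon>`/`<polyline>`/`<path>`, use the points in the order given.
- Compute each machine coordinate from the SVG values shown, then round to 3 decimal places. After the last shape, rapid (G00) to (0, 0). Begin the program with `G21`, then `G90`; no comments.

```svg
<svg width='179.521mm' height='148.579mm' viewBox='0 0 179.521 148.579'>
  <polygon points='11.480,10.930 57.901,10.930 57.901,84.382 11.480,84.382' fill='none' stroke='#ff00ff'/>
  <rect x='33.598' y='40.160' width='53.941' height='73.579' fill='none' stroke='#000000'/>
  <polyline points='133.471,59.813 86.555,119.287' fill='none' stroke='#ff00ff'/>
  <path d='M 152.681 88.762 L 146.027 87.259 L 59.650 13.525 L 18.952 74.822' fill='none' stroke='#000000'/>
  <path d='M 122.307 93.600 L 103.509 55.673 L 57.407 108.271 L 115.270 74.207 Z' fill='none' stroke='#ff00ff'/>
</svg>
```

G21
G90
G00 X11.480 Y137.649
M3 S896
G01 X57.901 Y137.649 F776
G01 X57.901 Y64.197
G01 X11.480 Y64.197
G01 X11.480 Y137.649
M5
G00 X33.598 Y108.419
M3 S449
G01 X87.539 Y108.419 F2045
G01 X87.539 Y34.840
G01 X33.598 Y34.840
G01 X33.598 Y108.419
M5
G00 X133.471 Y88.766
M3 S896
G01 X86.555 Y29.292 F776
M5
G00 X152.681 Y59.817
M3 S449
G01 X146.027 Y61.320 F2045
G01 X59.650 Y135.054
G01 X18.952 Y73.757
M5
G00 X122.307 Y54.979
M3 S896
G01 X103.509 Y92.906 F776
G01 X57.407 Y40.308
G01 X115.270 Y74.372
G01 X122.307 Y54.979
M5
G00 X0.000 Y0.000

1 u = 1 mm; y_m = 148.579 − y.

[1] `<polygon>` rectangle, #ff00ff→cut S896 F776: (11.480,137.649) → (57.901,137.649) → (57.901,64.197) → (11.480,64.197) → (11.480,137.649) (closed)

[2] `<rect>` rectangle, #000000→score S449 F2045: (33.598,108.419) → (87.539,108.419) → (87.539,34.840) → (33.598,34.840) → (33.598,108.419) (closed)

[3] `<polyline>` line segment, #ff00ff→cut S896 F776: (133.471,88.766) → (86.555,29.292)

[4] `<path>` open polyline, #000000→score S449 F2045: (152.681,59.817) → (146.027,61.320) → (59.650,135.054) → (18.952,73.757)

[5] `<path>` closed polygon, #ff00ff→cut S896 F776: (122.307,54.979) → (103.509,92.906) → (57.407,40.308) → (115.270,74.372) → (122.307,54.979) (closed)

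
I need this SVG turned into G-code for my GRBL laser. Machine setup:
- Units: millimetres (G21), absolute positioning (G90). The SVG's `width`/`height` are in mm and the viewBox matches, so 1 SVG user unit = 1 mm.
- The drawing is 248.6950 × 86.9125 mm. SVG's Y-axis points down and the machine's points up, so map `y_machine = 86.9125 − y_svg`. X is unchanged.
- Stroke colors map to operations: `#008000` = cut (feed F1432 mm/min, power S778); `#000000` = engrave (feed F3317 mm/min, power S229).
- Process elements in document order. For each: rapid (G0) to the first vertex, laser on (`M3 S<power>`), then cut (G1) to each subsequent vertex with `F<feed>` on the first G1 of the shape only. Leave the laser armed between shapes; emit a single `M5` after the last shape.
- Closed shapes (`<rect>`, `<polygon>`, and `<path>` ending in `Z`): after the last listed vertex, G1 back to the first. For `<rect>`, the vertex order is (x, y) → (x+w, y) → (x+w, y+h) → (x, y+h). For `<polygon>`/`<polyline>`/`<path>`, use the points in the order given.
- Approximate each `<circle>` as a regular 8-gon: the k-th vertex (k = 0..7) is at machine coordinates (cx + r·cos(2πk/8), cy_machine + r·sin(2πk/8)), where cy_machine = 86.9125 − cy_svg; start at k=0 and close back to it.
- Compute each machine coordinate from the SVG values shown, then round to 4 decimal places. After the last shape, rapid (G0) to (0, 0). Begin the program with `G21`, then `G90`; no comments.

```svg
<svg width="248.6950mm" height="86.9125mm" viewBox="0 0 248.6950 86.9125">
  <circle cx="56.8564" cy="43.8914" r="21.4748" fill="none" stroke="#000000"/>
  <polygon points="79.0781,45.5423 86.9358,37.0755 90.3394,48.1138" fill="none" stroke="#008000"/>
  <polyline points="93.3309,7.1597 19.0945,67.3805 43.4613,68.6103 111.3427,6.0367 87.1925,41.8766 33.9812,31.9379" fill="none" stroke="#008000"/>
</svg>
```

1 u = 1 mm; y_m = 86.9125 − y.

[1] `<circle>` circle, #000000→engrave S229 F3317: (78.3312,43.0211) → (72.0414,58.2061) → (56.8564,64.4959) → (41.6714,58.2061) → (35.3816,43.0211) → (41.6714,27.8361) → (56.8564,21.5463) → (72.0414,27.8361) → (78.3312,43.0211) (closed)

[2] `<polygon>` regular polygon, #008000→cut S778 F1432: (79.0781,41.3702) → (86.9358,49.8370) → (90.3394,38.7987) → (79.0781,41.3702) (closed)

[3] `<polyline>` open polyline, #008000→cut S778 F1432: (93.3309,79.7528) → (19.0945,19.5320) → (43.4613,18.3022) → (111.3427,80.8758) → (87.1925,45.0359) → (33.9812,54.9746)

G21
G90
G0 X78.3312 Y43.0211
M3 S229
G1 X72.0414 Y58.2061 F3317
G1 X56.8564 Y64.4959
G1 X41.6714 Y58.2061
G1 X35.3816 Y43.0211
G1 X41.6714 Y27.8361
G1 X56.8564 Y21.5463
G1 X72.0414 Y27.8361
G1 X78.3312 Y43.0211
G0 X79.0781 Y41.3702
M3 S778
G1 X86.9358 Y49.8370 F1432
G1 X90.3394 Y38.7987
G1 X79.0781 Y41.3702
G0 X93.3309 Y79.7528
M3 S778
G1 X19.0945 Y19.5320 F1432
G1 X43.4613 Y18.3022
G1 X111.3427 Y80.8758
G1 X87.1925 Y45.0359
G1 X33.9812 Y54.9746
M5
G0 X0.0000 Y0.0000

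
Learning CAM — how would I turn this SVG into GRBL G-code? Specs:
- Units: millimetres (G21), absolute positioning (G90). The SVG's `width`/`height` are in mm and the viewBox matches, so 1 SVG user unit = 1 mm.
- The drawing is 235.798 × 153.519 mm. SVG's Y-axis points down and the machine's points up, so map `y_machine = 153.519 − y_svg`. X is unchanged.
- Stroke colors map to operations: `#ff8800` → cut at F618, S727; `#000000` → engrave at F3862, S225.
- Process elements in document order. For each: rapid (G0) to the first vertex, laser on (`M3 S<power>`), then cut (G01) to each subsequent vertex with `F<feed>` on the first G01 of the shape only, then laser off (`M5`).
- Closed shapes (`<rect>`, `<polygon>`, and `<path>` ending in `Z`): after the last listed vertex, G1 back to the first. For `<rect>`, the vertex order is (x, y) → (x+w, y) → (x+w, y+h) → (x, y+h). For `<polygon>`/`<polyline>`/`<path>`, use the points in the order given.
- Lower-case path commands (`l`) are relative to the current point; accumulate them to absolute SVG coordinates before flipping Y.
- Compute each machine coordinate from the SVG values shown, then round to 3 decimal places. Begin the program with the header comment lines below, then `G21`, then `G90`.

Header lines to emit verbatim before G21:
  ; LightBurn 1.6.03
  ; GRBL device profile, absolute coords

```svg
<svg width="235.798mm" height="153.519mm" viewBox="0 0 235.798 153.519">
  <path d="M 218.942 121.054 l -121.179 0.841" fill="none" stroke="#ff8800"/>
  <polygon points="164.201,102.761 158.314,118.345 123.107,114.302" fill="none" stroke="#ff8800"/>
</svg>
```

Since the viewBox matches the mm dimensions, user units are millimetres directly. The only transform is the Y-flip y_m = 153.519 − y_svg.

Shape 1 is a line segment drawn with `<path>`. Its stroke #ff8800 means cut at S727, F618. After flipping Y the toolpath is (218.942,32.465) → (97.763,31.624).

Shape 2 is a closed polygon drawn with `<polygon>`. Its stroke #ff8800 means cut at S727, F618. After flipping Y the toolpath is (164.201,50.758) → (158.314,35.174) → (123.107,39.217) → (164.201,50.758), returning to the start.

; LightBurn 1.6.03
; GRBL device profile, absolute coords
G21
G90
G0 X218.942 Y32.465
M3 S727
G01 X97.763 Y31.624 F618
M5
G0 X164.201 Y50.758
M3 S727
G01 X158.314 Y35.174 F618
G01 X123.107 Y39.217
G01 X164.201 Y50.758
M5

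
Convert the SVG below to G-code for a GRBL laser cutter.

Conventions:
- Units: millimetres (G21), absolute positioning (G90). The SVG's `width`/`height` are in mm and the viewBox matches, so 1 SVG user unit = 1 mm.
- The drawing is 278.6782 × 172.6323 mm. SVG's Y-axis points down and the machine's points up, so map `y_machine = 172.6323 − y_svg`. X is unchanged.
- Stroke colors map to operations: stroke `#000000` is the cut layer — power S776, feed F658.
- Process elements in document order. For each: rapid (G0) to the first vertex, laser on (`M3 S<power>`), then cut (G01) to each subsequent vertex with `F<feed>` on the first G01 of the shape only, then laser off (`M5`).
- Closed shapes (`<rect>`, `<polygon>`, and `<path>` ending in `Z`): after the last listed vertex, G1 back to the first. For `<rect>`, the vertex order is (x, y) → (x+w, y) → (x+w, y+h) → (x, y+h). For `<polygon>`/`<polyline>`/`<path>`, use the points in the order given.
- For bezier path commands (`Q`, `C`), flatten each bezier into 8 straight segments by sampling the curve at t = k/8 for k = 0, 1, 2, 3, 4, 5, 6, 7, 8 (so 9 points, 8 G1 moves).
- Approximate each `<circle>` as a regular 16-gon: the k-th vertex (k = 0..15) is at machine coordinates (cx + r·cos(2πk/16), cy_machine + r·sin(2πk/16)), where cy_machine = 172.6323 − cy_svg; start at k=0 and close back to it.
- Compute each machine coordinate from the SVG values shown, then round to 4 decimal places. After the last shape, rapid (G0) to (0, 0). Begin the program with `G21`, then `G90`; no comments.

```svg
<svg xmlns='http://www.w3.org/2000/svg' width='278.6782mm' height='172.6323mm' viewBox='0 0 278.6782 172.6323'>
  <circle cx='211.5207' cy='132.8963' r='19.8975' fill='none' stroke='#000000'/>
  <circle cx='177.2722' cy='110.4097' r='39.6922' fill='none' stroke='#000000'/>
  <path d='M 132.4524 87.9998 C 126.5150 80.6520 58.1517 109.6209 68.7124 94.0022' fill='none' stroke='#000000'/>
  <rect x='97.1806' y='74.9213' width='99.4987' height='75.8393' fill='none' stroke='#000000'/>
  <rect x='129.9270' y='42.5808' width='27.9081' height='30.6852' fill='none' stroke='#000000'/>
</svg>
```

1 u = 1 mm; y_m = 172.6323 − y.

[1] `<circle>` circle, #000000→cut S776 F658: (231.4182,39.7360) → (229.9036,47.3504) → (225.5904,53.8057) → (219.1351,58.1189) → (211.5207,59.6335) → (203.9063,58.1189) → (197.4510,53.8057) → (193.1378,47.3504) → (191.6232,39.7360) → (193.1378,32.1216) → (197.4510,25.6663) → (203.9063,21.3531) → (211.5207,19.8385) → (219.1351,21.3531) → (225.5904,25.6663) → (229.9036,32.1216) → (231.4182,39.7360) (closed)

[2] `<circle>` circle, #000000→cut S776 F658: (216.9644,62.2226) → (213.9430,77.4121) → (205.3388,90.2892) → (192.4617,98.8934) → (177.2722,101.9148) → (162.0827,98.8934) → (149.2056,90.2892) → (140.6014,77.4121) → (137.5800,62.2226) → (140.6014,47.0331) → (149.2056,34.1560) → (162.0827,25.5518) → (177.2722,22.5304) → (192.4617,25.5518) → (205.3388,34.1560) → (213.9430,47.0331) → (216.9644,62.2226) (closed)

[3] `<path>` cubic bezier, #000000→cut S776 F658: (132.4524,84.6325) → (127.5757,85.8436) → (118.5031,84.5981) → (106.8909,81.8441) → (94.3956,78.5297) → (82.6737,75.6030) → (73.3815,74.0121) → (68.1756,74.7051) → (68.7124,78.6301)

[4] `<rect>` rectangle, #000000→cut S776 F658: (97.1806,97.7110) → (196.6793,97.7110) → (196.6793,21.8717) → (97.1806,21.8717) → (97.1806,97.7110) (closed)

[5] `<rect>` rectangle, #000000→cut S776 F658: (129.9270,130.0515) → (157.8351,130.0515) → (157.8351,99.3663) → (129.9270,99.3663) → (129.9270,130.0515) (closed)

G21
G90
G0 X231.4182 Y39.7360
M3 S776
G01 X229.9036 Y47.3504 F658
G01 X225.5904 Y53.8057
G01 X219.1351 Y58.1189
G01 X211.5207 Y59.6335
G01 X203.9063 Y58.1189
G01 X197.4510 Y53.8057
G01 X193.1378 Y47.3504
G01 X191.6232 Y39.7360
G01 X193.1378 Y32.1216
G01 X197.4510 Y25.6663
G01 X203.9063 Y21.3531
G01 X211.5207 Y19.8385
G01 X219.1351 Y21.3531
G01 X225.5904 Y25.6663
G01 X229.9036 Y32.1216
G01 X231.4182 Y39.7360
M5
G0 X216.9644 Y62.2226
M3 S776
G01 X213.9430 Y77.4121 F658
G01 X205.3388 Y90.2892
G01 X192.4617 Y98.8934
G01 X177.2722 Y101.9148
G01 X162.0827 Y98.8934
G01 X149.2056 Y90.2892
G01 X140.6014 Y77.4121
G01 X137.5800 Y62.2226
G01 X140.6014 Y47.0331
G01 X149.2056 Y34.1560
G01 X162.0827 Y25.5518
G01 X177.2722 Y22.5304
G01 X192.4617 Y25.5518
G01 X205.3388 Y34.1560
G01 X213.9430 Y47.0331
G01 X216.9644 Y62.2226
M5
G0 X132.4524 Y84.6325
M3 S776
G01 X127.5757 Y85.8436 F658
G01 X118.5031 Y84.5981
G01 X106.8909 Y81.8441
G01 X94.3956 Y78.5297
G01 X82.6737 Y75.6030
G01 X73.3815 Y74.0121
G01 X68.1756 Y74.7051
G01 X68.7124 Y78.6301
M5
G0 X97.1806 Y97.7110
M3 S776
G01 X196.6793 Y97.7110 F658
G01 X196.6793 Y21.8717
G01 X97.1806 Y21.8717
G01 X97.1806 Y97.7110
M5
G0 X129.9270 Y130.0515
M3 S776
G01 X157.8351 Y130.0515 F658
G01 X157.8351 Y99.3663
G01 X129.9270 Y99.3663
G01 X129.9270 Y130.0515
M5
G0 X0.0000 Y0.0000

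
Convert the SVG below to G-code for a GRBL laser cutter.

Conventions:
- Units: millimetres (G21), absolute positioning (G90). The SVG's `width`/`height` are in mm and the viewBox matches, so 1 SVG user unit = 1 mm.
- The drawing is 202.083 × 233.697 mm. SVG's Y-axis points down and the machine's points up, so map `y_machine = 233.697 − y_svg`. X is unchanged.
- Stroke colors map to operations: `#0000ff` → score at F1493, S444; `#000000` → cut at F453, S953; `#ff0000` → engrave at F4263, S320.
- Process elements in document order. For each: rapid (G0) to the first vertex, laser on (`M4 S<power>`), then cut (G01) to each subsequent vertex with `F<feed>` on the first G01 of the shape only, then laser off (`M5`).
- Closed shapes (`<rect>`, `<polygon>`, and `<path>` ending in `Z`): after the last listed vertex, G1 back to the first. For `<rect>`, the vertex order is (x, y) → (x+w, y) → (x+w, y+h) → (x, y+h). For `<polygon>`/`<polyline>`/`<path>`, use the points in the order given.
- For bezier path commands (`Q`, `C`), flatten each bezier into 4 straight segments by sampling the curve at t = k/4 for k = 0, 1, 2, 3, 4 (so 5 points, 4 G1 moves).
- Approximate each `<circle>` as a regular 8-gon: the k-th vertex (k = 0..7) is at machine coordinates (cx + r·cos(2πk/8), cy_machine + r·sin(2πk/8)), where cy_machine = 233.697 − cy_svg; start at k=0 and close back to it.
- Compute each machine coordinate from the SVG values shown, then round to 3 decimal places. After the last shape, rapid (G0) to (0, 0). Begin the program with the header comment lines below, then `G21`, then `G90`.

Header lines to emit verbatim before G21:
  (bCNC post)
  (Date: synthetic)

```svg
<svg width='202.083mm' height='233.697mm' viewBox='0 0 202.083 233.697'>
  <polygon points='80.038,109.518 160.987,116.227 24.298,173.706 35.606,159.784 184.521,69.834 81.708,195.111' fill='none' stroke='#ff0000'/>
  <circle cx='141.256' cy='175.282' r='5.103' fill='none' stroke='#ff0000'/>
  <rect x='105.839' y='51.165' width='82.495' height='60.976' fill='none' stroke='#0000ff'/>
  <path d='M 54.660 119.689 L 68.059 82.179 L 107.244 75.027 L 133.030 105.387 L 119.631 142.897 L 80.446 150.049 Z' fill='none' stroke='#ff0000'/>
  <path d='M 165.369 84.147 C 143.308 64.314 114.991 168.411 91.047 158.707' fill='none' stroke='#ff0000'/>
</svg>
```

(bCNC post)
(Date: synthetic)
G21
G90
G0 X80.038 Y124.179
M4 S320
G01 X160.987 Y117.470 F4263
G01 X24.298 Y59.991
G01 X35.606 Y73.913
G01 X184.521 Y163.863
G01 X81.708 Y38.586
G01 X80.038 Y124.179
M5
G0 X146.359 Y58.415
M4 S320
G01 X144.864 Y62.023 F4263
G01 X141.256 Y63.518
G01 X137.648 Y62.023
G01 X136.153 Y58.415
G01 X137.648 Y54.807
G01 X141.256 Y53.312
G01 X144.864 Y54.807
G01 X146.359 Y58.415
M5
G0 X105.839 Y182.532
M4 S444
G01 X188.334 Y182.532 F1493
G01 X188.334 Y121.556
G01 X105.839 Y121.556
G01 X105.839 Y182.532
M5
G0 X54.660 Y114.008
M4 S320
G01 X68.059 Y151.518 F4263
G01 X107.244 Y158.670
G01 X133.030 Y128.310
G01 X119.631 Y90.800
G01 X80.446 Y83.648
G01 X54.660 Y114.008
M5
G0 X165.369 Y149.550
M4 S320
G01 X147.816 Y144.902 F4263
G01 X128.914 Y116.068
G01 X109.659 Y85.335
G01 X91.047 Y74.990
M5
G0 X0.000 Y0.000

Since the viewBox matches the mm dimensions, user units are millimetres directly. The only transform is the Y-flip y_m = 233.697 − y_svg.

Shape 1 is a closed polygon drawn with `<polygon>`. Its stroke #ff0000 means engrave at S320, F4263. After flipping Y the toolpath is (80.038,124.179) → (160.987,117.470) → (24.298,59.991) → (35.606,73.913) → (184.521,163.863) → (81.708,38.586) → (80.038,124.179), returning to the start.

Shape 2 is a circle drawn with `<circle>`. Its stroke #ff0000 means engrave at S320, F4263. After flipping Y the toolpath is (146.359,58.415) → (144.864,62.023) → (141.256,63.518) → (137.648,62.023) → (136.153,58.415) → (137.648,54.807) → (141.256,53.312) → (144.864,54.807) → (146.359,58.415), returning to the start.

Shape 3 is a rectangle drawn with `<rect>`. Its stroke #0000ff means score at S444, F1493. After flipping Y the toolpath is (105.839,182.532) → (188.334,182.532) → (188.334,121.556) → (105.839,121.556) → (105.839,182.532), returning to the start.

Shape 4 is a regular polygon drawn with `<path>`. Its stroke #ff0000 means engrave at S320, F4263. After flipping Y the toolpath is (54.660,114.008) → (68.059,151.518) → (107.244,158.670) → (133.030,128.310) → (119.631,90.800) → (80.446,83.648) → (54.660,114.008), returning to the start.

Shape 5 is a cubic bezier drawn with `<path>`. Its stroke #ff0000 means engrave at S320, F4263. After flipping Y the toolpath is (165.369,149.550) → (147.816,144.902) → (128.914,116.068) → (109.659,85.335) → (91.047,74.990).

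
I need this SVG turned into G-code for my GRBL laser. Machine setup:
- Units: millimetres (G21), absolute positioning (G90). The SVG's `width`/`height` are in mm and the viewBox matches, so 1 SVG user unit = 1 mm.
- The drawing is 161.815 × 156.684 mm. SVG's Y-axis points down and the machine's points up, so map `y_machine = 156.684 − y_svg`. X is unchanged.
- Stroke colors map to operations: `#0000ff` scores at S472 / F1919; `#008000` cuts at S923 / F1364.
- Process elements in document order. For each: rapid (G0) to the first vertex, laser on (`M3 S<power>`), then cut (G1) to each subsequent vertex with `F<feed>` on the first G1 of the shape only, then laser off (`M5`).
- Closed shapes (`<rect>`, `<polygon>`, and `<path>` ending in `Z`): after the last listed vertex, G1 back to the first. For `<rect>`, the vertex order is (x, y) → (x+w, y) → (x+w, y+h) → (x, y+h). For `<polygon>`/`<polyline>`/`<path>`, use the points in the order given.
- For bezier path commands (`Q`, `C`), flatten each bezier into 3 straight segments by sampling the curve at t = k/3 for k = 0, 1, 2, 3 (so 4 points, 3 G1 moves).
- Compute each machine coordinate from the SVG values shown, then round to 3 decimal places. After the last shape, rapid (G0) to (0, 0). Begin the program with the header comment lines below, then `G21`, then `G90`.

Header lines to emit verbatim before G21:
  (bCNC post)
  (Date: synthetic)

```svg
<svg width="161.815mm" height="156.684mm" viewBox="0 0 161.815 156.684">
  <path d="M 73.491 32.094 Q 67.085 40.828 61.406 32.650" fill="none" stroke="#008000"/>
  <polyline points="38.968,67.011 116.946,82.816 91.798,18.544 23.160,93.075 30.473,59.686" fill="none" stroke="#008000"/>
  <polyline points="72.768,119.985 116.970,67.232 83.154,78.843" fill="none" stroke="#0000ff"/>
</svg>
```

Since the viewBox matches the mm dimensions, user units are millimetres directly. The only transform is the Y-flip y_m = 156.684 − y_svg.

Shape 1 is a quadratic bezier drawn with `<path>`. Its stroke #008000 means cut at S923, F1364. After flipping Y the toolpath is (73.491,124.590) → (69.301,120.646) → (65.273,120.461) → (61.406,124.034).

Shape 2 is a open polyline drawn with `<polyline>`. Its stroke #008000 means cut at S923, F1364. After flipping Y the toolpath is (38.968,89.673) → (116.946,73.868) → (91.798,138.140) → (23.160,63.609) → (30.473,96.998).

Shape 3 is a open polyline drawn with `<polyline>`. Its stroke #0000ff means score at S472, F1919. After flipping Y the toolpath is (72.768,36.699) → (116.970,89.452) → (83.154,77.841).

(bCNC post)
(Date: synthetic)
G21
G90
G0 X73.491 Y124.590
M3 S923
G1 X69.301 Y120.646 F1364
G1 X65.273 Y120.461
G1 X61.406 Y124.034
M5
G0 X38.968 Y89.673
M3 S923
G1 X116.946 Y73.868 F1364
G1 X91.798 Y138.140
G1 X23.160 Y63.609
G1 X30.473 Y96.998
M5
G0 X72.768 Y36.699
M3 S472
G1 X116.970 Y89.452 F1919
G1 X83.154 Y77.841
M5
G0 X0.000 Y0.000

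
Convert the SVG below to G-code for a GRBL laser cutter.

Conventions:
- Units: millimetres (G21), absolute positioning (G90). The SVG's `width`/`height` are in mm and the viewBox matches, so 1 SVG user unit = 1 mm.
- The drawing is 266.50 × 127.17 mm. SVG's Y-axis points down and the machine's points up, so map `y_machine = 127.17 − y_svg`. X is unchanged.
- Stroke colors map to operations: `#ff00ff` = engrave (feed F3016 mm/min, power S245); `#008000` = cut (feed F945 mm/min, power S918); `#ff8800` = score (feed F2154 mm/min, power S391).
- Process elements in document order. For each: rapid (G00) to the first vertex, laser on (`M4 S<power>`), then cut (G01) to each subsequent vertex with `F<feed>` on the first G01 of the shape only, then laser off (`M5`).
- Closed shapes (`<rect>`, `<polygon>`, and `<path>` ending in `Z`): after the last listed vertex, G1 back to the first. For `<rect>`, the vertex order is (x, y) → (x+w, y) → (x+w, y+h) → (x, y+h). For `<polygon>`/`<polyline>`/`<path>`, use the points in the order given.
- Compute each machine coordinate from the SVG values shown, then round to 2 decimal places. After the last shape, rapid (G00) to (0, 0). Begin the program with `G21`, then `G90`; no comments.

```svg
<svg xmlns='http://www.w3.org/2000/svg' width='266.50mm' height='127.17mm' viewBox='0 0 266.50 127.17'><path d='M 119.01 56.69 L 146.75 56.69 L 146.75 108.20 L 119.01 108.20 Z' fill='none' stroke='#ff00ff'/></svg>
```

G21
G90
G00 X119.01 Y70.48
M4 S245
G01 X146.75 Y70.48 F3016
G01 X146.75 Y18.97
G01 X119.01 Y18.97
G01 X119.01 Y70.48
M5
G00 X0.00 Y0.00

viewBox `0 0 266.50 127.17` with mm width/height → 1 unit = 1 mm. Flip: y_m = 127.17 − y_svg.

**Shape 1** — `<path>` rectangle, stroke `#ff00ff` → engrave (S245, F3016). Machine vertices: (119.01,70.48) → (146.75,70.48) → (146.75,18.97) → (119.01,18.97) → (119.01,70.48). Closed: final G1 returns to the first vertex.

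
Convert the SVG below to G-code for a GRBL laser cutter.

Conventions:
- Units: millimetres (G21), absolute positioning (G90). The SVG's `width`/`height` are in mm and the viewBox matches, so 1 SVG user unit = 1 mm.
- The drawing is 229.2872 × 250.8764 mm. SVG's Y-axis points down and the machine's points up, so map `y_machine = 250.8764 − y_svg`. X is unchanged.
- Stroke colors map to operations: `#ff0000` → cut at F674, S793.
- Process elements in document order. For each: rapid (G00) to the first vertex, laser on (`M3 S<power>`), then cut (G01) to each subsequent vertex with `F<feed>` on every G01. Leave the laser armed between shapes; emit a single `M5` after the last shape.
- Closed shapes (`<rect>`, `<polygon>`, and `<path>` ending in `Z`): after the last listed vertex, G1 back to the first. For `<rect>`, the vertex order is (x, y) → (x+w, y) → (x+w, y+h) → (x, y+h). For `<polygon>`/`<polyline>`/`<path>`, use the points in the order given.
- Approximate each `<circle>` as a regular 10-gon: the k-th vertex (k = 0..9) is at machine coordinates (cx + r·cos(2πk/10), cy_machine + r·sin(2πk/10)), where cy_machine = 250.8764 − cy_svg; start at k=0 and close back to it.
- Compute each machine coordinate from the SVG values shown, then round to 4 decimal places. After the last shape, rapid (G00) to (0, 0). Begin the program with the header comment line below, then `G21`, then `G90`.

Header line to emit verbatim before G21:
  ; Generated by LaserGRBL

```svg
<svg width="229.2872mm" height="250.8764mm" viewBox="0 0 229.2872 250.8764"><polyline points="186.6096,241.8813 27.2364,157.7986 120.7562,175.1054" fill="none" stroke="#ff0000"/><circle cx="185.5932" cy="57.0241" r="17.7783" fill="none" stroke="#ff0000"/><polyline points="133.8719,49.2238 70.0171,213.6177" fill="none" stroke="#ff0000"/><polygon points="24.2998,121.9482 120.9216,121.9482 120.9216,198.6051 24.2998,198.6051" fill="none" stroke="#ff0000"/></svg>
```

1 u = 1 mm; y_m = 250.8764 − y.

[1] `<polyline>` open polyline, #ff0000→cut S793 F674: (186.6096,8.9951) → (27.2364,93.0778) → (120.7562,75.7710)

[2] `<circle>` circle, #ff0000→cut S793 F674: (203.3715,193.8523) → (199.9761,204.3021) → (191.0870,210.7605) → (180.0994,210.7605) → (171.2103,204.3021) → (167.8149,193.8523) → (171.2103,183.4025) → (180.0994,176.9441) → (191.0870,176.9441) → (199.9761,183.4025) → (203.3715,193.8523) (closed)

[3] `<polyline>` line segment, #ff0000→cut S793 F674: (133.8719,201.6526) → (70.0171,37.2587)

[4] `<polygon>` rectangle, #ff0000→cut S793 F674: (24.2998,128.9282) → (120.9216,128.9282) → (120.9216,52.2713) → (24.2998,52.2713) → (24.2998,128.9282) (closed)

; Generated by LaserGRBL
G21
G90
G00 X186.6096 Y8.9951
M3 S793
G01 X27.2364 Y93.0778 F674
G01 X120.7562 Y75.7710 F674
G00 X203.3715 Y193.8523
M3 S793
G01 X199.9761 Y204.3021 F674
G01 X191.0870 Y210.7605 F674
G01 X180.0994 Y210.7605 F674
G01 X171.2103 Y204.3021 F674
G01 X167.8149 Y193.8523 F674
G01 X171.2103 Y183.4025 F674
G01 X180.0994 Y176.9441 F674
G01 X191.0870 Y176.9441 F674
G01 X199.9761 Y183.4025 F674
G01 X203.3715 Y193.8523 F674
G00 X133.8719 Y201.6526
M3 S793
G01 X70.0171 Y37.2587 F674
G00 X24.2998 Y128.9282
M3 S793
G01 X120.9216 Y128.9282 F674
G01 X120.9216 Y52.2713 F674
G01 X24.2998 Y52.2713 F674
G01 X24.2998 Y128.9282 F674
M5
G00 X0.0000 Y0.0000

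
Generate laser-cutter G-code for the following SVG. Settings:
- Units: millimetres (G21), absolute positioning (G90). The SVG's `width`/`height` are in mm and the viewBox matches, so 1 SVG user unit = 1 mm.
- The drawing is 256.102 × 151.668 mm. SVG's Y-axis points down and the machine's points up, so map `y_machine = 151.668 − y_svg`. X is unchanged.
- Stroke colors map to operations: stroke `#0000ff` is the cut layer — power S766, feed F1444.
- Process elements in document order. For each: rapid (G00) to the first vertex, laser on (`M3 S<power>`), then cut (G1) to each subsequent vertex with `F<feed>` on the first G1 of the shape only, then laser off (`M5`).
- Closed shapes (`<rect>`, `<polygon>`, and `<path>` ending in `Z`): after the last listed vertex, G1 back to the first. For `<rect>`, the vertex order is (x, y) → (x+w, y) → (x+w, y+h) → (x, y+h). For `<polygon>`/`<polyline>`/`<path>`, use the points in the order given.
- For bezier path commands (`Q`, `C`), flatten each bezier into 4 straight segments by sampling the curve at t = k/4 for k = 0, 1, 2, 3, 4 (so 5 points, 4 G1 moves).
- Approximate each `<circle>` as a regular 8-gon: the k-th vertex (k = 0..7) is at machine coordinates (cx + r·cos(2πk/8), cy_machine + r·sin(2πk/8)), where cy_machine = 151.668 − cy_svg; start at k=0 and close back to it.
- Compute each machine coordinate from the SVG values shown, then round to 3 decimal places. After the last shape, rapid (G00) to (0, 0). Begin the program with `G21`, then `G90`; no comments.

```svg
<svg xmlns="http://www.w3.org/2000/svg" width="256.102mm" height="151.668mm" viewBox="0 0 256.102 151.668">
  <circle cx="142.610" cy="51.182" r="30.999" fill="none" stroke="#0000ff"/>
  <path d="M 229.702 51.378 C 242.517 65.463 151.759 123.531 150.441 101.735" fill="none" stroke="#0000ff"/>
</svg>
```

1 u = 1 mm; y_m = 151.668 − y.

[1] `<circle>` circle, #0000ff→cut S766 F1444: (173.609,100.486) → (164.530,122.406) → (142.610,131.485) → (120.690,122.406) → (111.611,100.486) → (120.690,78.566) → (142.610,69.487) → (164.530,78.566) → (173.609,100.486) (closed)

[2] `<path>` cubic bezier, #0000ff→cut S766 F1444: (229.702,100.290) → (222.909,83.415) → (195.371,61.656) → (165.184,46.625) → (150.441,49.933)

G21
G90
G00 X173.609 Y100.486
M3 S766
G1 X164.530 Y122.406 F1444
G1 X142.610 Y131.485
G1 X120.690 Y122.406
G1 X111.611 Y100.486
G1 X120.690 Y78.566
G1 X142.610 Y69.487
G1 X164.530 Y78.566
G1 X173.609 Y100.486
M5
G00 X229.702 Y100.290
M3 S766
G1 X222.909 Y83.415 F1444
G1 X195.371 Y61.656
G1 X165.184 Y46.625
G1 X150.441 Y49.933
M5
G00 X0.000 Y0.000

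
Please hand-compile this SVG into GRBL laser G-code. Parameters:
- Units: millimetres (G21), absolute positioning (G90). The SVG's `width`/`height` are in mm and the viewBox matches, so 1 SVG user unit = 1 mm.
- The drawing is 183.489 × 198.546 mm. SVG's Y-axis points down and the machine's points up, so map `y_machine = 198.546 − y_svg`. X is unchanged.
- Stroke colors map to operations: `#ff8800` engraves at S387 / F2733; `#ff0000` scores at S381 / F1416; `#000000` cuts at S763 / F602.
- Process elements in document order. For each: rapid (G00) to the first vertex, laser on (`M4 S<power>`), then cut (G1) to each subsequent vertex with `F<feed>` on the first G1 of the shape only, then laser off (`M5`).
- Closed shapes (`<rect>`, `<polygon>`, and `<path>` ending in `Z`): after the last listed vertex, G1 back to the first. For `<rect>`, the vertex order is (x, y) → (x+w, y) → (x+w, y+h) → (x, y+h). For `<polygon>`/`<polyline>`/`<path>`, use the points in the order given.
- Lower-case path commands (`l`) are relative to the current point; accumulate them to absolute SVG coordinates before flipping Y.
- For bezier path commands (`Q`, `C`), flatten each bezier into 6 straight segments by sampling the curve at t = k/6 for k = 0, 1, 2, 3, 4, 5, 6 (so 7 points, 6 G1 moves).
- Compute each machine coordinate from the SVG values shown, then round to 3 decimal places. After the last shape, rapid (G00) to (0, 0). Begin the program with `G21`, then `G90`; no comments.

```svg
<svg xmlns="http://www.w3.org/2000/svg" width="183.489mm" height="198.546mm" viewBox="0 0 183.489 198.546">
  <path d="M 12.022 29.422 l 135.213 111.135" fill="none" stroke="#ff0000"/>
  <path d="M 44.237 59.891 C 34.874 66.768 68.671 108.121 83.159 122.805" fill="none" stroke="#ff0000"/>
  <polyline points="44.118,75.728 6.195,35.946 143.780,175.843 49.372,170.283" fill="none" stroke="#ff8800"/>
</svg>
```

1 u = 1 mm; y_m = 198.546 − y.

[1] `<path>` line segment, #ff0000→score S381 F1416: (12.022,169.124) → (147.235,57.989)

[2] `<path>` cubic bezier, #ff0000→score S381 F1416: (44.237,138.655) → (42.863,132.627) → (46.947,122.551) → (54.754,110.126) → (64.548,97.050) → (74.595,85.022) → (83.159,75.741)

[3] `<polyline>` open polyline, #ff8800→engrave S387 F2733: (44.118,122.818) → (6.195,162.600) → (143.780,22.703) → (49.372,28.263)

G21
G90
G00 X12.022 Y169.124
M4 S381
G1 X147.235 Y57.989 F1416
M5
G00 X44.237 Y138.655
M4 S381
G1 X42.863 Y132.627 F1416
G1 X46.947 Y122.551
G1 X54.754 Y110.126
G1 X64.548 Y97.050
G1 X74.595 Y85.022
G1 X83.159 Y75.741
M5
G00 X44.118 Y122.818
M4 S387
G1 X6.195 Y162.600 F2733
G1 X143.780 Y22.703
G1 X49.372 Y28.263
M5
G00 X0.000 Y0.000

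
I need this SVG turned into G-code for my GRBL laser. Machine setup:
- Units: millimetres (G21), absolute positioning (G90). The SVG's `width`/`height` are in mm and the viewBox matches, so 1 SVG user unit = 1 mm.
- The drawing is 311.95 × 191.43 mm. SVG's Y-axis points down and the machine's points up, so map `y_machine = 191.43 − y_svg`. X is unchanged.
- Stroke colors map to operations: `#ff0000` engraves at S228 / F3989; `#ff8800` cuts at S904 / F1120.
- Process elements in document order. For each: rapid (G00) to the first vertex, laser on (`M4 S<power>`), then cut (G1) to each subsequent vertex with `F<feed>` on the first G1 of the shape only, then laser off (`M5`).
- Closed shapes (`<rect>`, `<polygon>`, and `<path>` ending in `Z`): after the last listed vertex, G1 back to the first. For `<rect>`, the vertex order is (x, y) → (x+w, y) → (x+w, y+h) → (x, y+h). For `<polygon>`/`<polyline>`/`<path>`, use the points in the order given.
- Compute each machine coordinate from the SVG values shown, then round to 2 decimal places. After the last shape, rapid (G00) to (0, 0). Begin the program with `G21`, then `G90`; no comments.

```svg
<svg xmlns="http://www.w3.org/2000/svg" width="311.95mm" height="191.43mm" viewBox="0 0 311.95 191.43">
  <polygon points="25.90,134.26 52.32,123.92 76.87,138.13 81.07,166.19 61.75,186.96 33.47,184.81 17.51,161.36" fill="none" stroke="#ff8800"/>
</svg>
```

viewBox `0 0 311.95 191.43` with mm width/height → 1 unit = 1 mm. Flip: y_m = 191.43 − y_svg.

**Shape 1** — `<polygon>` regular polygon, stroke `#ff8800` → cut (S904, F1120). Machine vertices: (25.90,57.17) → (52.32,67.51) → (76.87,53.30) → (81.07,25.24) → (61.75,4.47) → (33.47,6.62) → (17.51,30.07) → (25.90,57.17). Closed: final G1 returns to the first vertex.

G21
G90
G00 X25.90 Y57.17
M4 S904
G1 X52.32 Y67.51 F1120
G1 X76.87 Y53.30
G1 X81.07 Y25.24
G1 X61.75 Y4.47
G1 X33.47 Y6.62
G1 X17.51 Y30.07
G1 X25.90 Y57.17
M5
G00 X0.00 Y0.00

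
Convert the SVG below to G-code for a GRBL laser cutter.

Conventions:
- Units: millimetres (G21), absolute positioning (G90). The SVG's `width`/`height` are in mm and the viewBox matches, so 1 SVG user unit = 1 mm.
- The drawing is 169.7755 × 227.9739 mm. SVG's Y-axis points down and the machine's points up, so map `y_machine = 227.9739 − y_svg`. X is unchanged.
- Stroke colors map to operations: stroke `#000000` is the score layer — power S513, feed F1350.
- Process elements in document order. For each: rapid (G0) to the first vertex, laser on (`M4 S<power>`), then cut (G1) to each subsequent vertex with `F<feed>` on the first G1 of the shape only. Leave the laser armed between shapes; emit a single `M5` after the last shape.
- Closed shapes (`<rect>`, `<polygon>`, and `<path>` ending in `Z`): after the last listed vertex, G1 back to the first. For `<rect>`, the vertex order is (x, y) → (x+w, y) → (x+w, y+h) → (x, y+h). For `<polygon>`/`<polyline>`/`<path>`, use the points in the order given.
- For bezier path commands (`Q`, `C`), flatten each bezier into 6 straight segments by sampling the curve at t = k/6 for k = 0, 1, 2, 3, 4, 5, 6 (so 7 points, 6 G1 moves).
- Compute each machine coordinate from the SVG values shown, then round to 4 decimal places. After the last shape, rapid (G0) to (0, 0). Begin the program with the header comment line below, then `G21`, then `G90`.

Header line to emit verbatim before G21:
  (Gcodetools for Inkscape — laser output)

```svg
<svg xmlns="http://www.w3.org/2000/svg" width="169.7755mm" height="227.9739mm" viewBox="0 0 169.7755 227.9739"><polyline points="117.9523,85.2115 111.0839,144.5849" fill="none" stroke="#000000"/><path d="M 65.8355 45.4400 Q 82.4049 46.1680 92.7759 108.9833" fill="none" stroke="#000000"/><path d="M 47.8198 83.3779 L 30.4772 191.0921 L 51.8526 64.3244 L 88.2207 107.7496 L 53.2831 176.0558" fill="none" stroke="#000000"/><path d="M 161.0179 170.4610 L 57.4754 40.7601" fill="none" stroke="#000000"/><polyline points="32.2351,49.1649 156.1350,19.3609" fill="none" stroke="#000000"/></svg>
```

viewBox `0 0 169.7755 227.9739` with mm width/height → 1 unit = 1 mm. Flip: y_m = 227.9739 − y_svg.

**Shape 1** — `<polyline>` line segment, stroke `#000000` → score (S513, F1350). Machine vertices: (117.9523,142.7624) → (111.0839,83.3890). Open path.

**Shape 2** — `<path>` quadratic bezier, stroke `#000000` → score (S513, F1350). Control points (SVG): P0=(65.8355,45.4400), P1=(82.4049,46.1680), P2=(92.7759,108.9833); sampled at t=k/6. Machine vertices: (65.8355,182.5339) → (71.1865,180.5666) → (76.1931,175.1500) → (80.8553,166.2841) → (85.1732,153.9689) → (89.1467,138.2044) → (92.7759,118.9906). Open path.

**Shape 3** — `<path>` open polyline, stroke `#000000` → score (S513, F1350). Machine vertices: (47.8198,144.5960) → (30.4772,36.8818) → (51.8526,163.6495) → (88.2207,120.2243) → (53.2831,51.9181). Open path.

**Shape 4** — `<path>` line segment, stroke `#000000` → score (S513, F1350). Machine vertices: (161.0179,57.5129) → (57.4754,187.2138). Open path.

**Shape 5** — `<polyline>` line segment, stroke `#000000` → score (S513, F1350). Machine vertices: (32.2351,178.8090) → (156.1350,208.6130). Open path.

(Gcodetools for Inkscape — laser output)
G21
G90
G0 X117.9523 Y142.7624
M4 S513
G1 X111.0839 Y83.3890 F1350
G0 X65.8355 Y182.5339
M4 S513
G1 X71.1865 Y180.5666 F1350
G1 X76.1931 Y175.1500
G1 X80.8553 Y166.2841
G1 X85.1732 Y153.9689
G1 X89.1467 Y138.2044
G1 X92.7759 Y118.9906
G0 X47.8198 Y144.5960
M4 S513
G1 X30.4772 Y36.8818 F1350
G1 X51.8526 Y163.6495
G1 X88.2207 Y120.2243
G1 X53.2831 Y51.9181
G0 X161.0179 Y57.5129
M4 S513
G1 X57.4754 Y187.2138 F1350
G0 X32.2351 Y178.8090
M4 S513
G1 X156.1350 Y208.6130 F1350
M5
G0 X0.0000 Y0.0000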